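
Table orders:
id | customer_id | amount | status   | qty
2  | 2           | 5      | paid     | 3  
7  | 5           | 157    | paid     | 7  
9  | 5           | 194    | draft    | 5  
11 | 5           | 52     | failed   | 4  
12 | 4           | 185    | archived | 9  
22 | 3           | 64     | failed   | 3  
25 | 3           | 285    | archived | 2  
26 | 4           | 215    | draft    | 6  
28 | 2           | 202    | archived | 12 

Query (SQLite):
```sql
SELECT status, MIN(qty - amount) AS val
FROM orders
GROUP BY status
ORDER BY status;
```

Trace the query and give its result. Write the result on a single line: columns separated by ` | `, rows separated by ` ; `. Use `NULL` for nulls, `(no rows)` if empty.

archived | -283 ; draft | -209 ; failed | -61 ; paid | -150

For each row compute qty - amount.
Group by status; take MIN of the expression per group.
  archived: ids {12, 25, 28} → MIN(qty - amount)=-283
  draft: ids {9, 26} → MIN(qty - amount)=-209
  failed: ids {11, 22} → MIN(qty - amount)=-61
  paid: ids {2, 7} → MIN(qty - amount)=-150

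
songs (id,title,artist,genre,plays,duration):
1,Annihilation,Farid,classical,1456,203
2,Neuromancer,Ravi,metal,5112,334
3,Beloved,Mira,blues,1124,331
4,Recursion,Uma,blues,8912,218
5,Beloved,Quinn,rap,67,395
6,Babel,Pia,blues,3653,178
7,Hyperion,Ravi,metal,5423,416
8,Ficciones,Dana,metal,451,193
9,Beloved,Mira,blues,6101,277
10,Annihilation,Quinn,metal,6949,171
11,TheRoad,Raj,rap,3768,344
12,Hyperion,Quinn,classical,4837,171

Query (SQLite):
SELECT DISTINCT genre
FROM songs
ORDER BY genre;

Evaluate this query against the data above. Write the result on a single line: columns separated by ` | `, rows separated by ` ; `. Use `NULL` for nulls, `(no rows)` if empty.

blues ; classical ; metal ; rap

Collect distinct genre values from songs.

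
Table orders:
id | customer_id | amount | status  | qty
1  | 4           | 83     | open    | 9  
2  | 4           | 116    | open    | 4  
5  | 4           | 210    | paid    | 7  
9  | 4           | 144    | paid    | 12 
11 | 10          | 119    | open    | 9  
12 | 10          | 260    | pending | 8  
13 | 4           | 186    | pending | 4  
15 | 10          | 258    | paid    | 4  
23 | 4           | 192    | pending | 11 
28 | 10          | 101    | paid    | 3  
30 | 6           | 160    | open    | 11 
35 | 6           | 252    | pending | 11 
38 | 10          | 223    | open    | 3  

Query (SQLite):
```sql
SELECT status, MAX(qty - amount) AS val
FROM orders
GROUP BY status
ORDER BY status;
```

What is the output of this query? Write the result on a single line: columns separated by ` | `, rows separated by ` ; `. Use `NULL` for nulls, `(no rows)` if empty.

open | -74 ; paid | -98 ; pending | -181

For each row compute qty - amount.
Group by status; take MAX of the expression per group.
  open: ids {1, 2, 11, 30, 38} → MAX(qty - amount)=-74
  paid: ids {5, 9, 15, 28} → MAX(qty - amount)=-98
  pending: ids {12, 13, 23, 35} → MAX(qty - amount)=-181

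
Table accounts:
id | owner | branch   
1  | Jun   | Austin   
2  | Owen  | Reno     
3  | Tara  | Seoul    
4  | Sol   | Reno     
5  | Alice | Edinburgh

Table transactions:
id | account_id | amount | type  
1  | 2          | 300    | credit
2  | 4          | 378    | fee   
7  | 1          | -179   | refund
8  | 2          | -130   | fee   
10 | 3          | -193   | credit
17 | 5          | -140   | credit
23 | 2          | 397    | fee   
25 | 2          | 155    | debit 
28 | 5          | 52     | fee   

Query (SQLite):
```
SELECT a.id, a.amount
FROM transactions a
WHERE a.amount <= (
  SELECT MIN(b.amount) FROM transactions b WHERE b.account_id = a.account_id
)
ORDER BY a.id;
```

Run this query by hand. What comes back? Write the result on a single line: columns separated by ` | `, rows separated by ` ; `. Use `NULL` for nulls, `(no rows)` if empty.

For each transactions row a, compute MIN(amount) over rows sharing a.account_id.
Keep row a if a.amount <= that per-group MIN.
  account_id=1: MIN(amount) = -179
  account_id=2: MIN(amount) = -130
  account_id=3: MIN(amount) = -193
  account_id=4: MIN(amount) = 378
  account_id=5: MIN(amount) = -140

2 | 378 ; 7 | -179 ; 8 | -130 ; 10 | -193 ; 17 | -140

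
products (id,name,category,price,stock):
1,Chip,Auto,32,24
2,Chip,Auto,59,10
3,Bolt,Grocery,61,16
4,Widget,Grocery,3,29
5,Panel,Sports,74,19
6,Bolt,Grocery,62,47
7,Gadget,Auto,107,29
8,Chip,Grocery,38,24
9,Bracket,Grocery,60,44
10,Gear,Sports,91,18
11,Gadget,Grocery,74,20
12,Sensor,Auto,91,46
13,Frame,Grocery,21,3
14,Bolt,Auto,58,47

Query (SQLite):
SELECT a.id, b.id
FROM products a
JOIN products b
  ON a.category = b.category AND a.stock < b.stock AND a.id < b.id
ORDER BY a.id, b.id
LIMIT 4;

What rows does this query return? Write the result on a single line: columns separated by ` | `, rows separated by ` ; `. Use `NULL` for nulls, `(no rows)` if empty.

1 | 7 ; 1 | 12 ; 1 | 14 ; 2 | 7

Pairs (a,b) with same category, a.stock < b.stock, a.id < b.id.
category groups: Auto:{1,2,7,12,14} Grocery:{3,4,6,8,9,11,13} Sports:{5,10}
Ordered by (a.id, b.id); first 4.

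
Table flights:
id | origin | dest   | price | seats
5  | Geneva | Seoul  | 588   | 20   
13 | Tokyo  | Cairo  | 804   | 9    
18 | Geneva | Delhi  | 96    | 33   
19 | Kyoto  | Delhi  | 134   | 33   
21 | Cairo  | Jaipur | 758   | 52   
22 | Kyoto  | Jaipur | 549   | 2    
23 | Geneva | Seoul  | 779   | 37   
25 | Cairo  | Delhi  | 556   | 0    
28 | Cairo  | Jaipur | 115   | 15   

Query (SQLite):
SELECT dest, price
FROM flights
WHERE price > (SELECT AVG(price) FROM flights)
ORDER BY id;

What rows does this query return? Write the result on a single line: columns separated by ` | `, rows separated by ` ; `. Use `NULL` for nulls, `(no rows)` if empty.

Scalar subquery: AVG(price) over all flights rows = 486.555556 (≈; comparison uses full precision).
Keep rows where price > that value.

Seoul | 588 ; Cairo | 804 ; Jaipur | 758 ; Jaipur | 549 ; Seoul | 779 ; Delhi | 556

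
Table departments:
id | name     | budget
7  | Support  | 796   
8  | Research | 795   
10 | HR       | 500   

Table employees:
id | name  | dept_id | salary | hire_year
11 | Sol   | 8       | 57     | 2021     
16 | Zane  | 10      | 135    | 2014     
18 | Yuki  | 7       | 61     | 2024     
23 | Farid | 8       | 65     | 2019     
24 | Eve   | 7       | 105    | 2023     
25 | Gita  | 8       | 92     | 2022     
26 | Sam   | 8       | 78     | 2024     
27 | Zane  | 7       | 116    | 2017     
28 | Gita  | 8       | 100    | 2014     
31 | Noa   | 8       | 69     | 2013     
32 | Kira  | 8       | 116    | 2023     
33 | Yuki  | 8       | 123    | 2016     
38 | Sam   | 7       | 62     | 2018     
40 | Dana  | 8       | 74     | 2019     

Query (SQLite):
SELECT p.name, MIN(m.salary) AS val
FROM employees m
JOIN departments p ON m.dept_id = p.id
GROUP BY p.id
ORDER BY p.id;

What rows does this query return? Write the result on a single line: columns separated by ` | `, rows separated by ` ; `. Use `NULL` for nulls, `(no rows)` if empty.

Join each employees row to its departments via dept_id.
Group joined rows by departments.id; compute MIN(m.salary) per group.
  7: ids {18, 24, 27, 38} → MIN(m.salary)=61
  8: ids {11, 23, 25, 26, 28, 31, 32, 33, 40} → MIN(m.salary)=57
  10: ids {16} → MIN(m.salary)=135

Support | 61 ; Research | 57 ; HR | 135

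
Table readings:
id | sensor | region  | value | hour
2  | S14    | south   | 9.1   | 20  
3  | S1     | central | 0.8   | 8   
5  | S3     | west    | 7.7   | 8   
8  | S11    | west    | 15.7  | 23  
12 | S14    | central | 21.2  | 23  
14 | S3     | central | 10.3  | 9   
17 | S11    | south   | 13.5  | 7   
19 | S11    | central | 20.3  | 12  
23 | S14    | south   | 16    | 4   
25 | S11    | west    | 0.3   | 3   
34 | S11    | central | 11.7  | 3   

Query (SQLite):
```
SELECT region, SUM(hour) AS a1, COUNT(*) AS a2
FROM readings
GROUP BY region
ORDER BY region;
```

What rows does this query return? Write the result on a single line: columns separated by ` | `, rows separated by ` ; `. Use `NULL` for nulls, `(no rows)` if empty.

Group readings by region.
Per group compute: SUM(hour), COUNT(*).
  central: ids {3, 12, 14, 19, 34} → SUM(hour)=55, COUNT(*)=5
  south: ids {2, 17, 23} → SUM(hour)=31, COUNT(*)=3
  west: ids {5, 8, 25} → SUM(hour)=34, COUNT(*)=3

central | 55 | 5 ; south | 31 | 3 ; west | 34 | 3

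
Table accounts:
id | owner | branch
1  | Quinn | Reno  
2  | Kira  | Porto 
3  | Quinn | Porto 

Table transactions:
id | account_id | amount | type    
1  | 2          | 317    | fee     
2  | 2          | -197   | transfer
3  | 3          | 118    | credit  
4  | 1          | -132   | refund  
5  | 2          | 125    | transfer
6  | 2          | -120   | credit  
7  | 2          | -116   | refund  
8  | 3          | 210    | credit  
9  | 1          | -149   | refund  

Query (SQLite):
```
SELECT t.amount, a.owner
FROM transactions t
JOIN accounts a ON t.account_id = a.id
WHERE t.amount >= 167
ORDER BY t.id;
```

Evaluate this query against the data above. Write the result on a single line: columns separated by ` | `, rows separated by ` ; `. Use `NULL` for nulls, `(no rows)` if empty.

Each transactions row matches the accounts row where account_id = accounts.id.
Then keep rows with t.amount >= 167.

317 | Kira ; 210 | Quinn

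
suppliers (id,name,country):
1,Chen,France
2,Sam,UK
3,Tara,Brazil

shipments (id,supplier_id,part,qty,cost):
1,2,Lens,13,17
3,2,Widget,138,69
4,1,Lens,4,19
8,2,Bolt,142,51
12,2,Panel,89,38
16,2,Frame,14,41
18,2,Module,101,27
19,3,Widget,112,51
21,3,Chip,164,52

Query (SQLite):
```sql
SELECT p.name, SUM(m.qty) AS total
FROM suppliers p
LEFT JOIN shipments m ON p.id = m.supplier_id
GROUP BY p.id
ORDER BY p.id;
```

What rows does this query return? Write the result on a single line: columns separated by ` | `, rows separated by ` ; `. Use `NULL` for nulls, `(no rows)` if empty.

Chen | 4 ; Sam | 497 ; Tara | 276

LEFT JOIN keeps every suppliers row; unmatched ones get NULL for shipments columns.
Group by suppliers.id and compute SUM(m.qty). SUM over an all-NULL group is NULL.
  1: ids {4} → SUM(m.qty)=4
  2: ids {1, 3, 8, 12, 16, 18} → SUM(m.qty)=497
  3: ids {19, 21} → SUM(m.qty)=276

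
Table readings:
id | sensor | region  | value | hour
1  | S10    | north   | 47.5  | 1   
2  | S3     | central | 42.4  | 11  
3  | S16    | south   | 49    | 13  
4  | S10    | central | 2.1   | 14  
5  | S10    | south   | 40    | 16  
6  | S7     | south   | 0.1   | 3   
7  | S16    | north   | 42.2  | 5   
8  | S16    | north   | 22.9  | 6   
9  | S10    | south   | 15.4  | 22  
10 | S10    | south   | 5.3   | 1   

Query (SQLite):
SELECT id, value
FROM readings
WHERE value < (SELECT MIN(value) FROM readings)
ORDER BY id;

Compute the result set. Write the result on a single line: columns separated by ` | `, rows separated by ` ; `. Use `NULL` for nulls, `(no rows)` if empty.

(no rows)

Scalar subquery: MIN(value) over all readings rows = 0.1.
Keep rows where value < that value.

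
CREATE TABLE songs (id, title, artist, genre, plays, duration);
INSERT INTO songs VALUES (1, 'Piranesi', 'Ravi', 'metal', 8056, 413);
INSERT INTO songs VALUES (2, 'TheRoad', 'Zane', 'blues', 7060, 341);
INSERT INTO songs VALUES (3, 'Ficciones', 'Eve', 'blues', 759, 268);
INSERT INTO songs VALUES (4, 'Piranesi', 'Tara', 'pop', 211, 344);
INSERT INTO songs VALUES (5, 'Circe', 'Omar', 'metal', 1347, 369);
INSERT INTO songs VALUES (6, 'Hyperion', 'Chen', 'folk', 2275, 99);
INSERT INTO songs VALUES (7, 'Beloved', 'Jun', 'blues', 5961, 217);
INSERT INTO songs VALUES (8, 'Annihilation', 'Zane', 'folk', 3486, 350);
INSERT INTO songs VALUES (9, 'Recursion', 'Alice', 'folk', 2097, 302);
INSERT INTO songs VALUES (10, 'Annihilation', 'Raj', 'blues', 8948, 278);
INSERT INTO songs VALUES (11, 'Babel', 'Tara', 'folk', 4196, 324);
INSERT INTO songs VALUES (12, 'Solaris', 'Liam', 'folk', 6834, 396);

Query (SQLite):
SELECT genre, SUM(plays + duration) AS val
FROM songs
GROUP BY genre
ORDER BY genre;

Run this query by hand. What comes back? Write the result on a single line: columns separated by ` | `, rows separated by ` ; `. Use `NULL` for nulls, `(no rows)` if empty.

For each row compute plays + duration.
Group by genre; take SUM of the expression per group.
  blues: ids {2, 3, 7, 10} → SUM(plays + duration)=23832
  folk: ids {6, 8, 9, 11, 12} → SUM(plays + duration)=20359
  metal: ids {1, 5} → SUM(plays + duration)=10185
  pop: ids {4} → SUM(plays + duration)=555

blues | 23832 ; folk | 20359 ; metal | 10185 ; pop | 555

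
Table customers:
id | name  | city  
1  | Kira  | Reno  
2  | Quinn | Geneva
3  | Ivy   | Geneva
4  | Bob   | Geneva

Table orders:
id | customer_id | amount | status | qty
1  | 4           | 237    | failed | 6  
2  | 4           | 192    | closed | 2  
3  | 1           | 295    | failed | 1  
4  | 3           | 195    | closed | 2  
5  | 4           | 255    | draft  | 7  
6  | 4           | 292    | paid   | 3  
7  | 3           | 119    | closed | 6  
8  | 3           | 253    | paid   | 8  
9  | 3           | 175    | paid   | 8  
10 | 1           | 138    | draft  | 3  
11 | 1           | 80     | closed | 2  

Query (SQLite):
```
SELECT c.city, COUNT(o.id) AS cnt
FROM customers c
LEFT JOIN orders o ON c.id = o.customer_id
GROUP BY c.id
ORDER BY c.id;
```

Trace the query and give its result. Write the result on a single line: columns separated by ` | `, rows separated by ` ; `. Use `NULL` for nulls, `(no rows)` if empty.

Reno | 3 ; Geneva | 0 ; Geneva | 4 ; Geneva | 4

LEFT JOIN keeps every customers row; unmatched ones get NULL for orders columns.
Group by customers.id and compute COUNT(o.id). COUNT(col) of an all-NULL group is 0.
  1: ids {3, 10, 11} → COUNT(o.id)=3
  2: ids {—} → COUNT(o.id)=0
  3: ids {4, 7, 8, 9} → COUNT(o.id)=4
  4: ids {1, 2, 5, 6} → COUNT(o.id)=4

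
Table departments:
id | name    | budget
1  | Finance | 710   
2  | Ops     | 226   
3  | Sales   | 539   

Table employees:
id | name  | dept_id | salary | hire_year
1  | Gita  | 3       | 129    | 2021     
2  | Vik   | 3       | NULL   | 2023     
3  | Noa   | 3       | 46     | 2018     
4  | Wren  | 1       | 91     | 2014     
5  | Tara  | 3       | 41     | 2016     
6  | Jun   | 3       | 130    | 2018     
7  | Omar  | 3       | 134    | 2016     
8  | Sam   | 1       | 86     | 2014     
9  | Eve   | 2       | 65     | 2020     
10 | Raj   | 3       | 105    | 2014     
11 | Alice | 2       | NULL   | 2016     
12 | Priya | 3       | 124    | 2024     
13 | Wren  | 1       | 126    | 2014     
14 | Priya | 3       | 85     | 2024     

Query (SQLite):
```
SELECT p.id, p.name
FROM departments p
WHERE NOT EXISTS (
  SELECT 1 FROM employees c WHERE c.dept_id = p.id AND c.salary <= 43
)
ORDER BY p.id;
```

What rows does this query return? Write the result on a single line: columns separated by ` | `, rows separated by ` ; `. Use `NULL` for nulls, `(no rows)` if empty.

For each departments row, check whether any employees with matching dept_id has salary <= 43.
Keep rows where that is false.

1 | Finance ; 2 | Ops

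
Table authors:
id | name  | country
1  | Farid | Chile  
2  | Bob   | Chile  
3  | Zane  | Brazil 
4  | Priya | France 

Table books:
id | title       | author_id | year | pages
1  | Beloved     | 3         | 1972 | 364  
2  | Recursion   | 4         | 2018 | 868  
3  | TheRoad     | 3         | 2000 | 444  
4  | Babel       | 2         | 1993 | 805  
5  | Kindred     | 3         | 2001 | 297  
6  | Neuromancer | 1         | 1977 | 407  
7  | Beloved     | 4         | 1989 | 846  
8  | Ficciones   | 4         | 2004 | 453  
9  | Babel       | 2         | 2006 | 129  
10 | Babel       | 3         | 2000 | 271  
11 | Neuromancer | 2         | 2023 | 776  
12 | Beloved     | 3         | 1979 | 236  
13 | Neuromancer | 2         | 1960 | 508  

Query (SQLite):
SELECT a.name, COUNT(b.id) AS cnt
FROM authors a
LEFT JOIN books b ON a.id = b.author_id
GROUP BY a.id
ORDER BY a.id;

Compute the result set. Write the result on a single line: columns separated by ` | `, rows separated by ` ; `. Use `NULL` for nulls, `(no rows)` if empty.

LEFT JOIN keeps every authors row; unmatched ones get NULL for books columns.
Group by authors.id and compute COUNT(b.id). COUNT(col) of an all-NULL group is 0.
  1: ids {6} → COUNT(b.id)=1
  2: ids {4, 9, 11, 13} → COUNT(b.id)=4
  3: ids {1, 3, 5, 10, 12} → COUNT(b.id)=5
  4: ids {2, 7, 8} → COUNT(b.id)=3

Farid | 1 ; Bob | 4 ; Zane | 5 ; Priya | 3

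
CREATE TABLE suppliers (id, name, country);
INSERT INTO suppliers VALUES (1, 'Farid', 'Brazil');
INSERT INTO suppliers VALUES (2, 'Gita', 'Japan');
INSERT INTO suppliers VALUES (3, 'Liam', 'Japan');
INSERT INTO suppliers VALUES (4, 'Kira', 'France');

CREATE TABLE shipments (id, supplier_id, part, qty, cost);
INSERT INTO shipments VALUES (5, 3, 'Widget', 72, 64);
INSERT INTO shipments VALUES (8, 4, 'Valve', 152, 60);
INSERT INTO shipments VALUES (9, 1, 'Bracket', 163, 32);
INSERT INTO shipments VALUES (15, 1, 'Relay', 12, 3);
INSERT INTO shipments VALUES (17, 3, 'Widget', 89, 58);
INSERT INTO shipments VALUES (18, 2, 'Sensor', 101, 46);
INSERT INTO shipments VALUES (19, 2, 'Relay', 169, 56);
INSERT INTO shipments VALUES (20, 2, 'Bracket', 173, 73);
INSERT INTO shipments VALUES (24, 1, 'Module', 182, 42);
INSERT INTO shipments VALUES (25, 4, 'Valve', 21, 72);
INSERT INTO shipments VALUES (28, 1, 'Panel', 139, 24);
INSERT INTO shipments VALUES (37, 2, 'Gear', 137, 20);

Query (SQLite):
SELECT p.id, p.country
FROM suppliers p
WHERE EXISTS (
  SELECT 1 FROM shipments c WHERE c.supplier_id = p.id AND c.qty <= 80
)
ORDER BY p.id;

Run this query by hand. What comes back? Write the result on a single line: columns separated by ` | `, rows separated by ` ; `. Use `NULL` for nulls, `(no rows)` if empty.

For each suppliers row, check whether any shipments with matching supplier_id has qty <= 80.
Keep rows where that is true.

1 | Brazil ; 3 | Japan ; 4 | France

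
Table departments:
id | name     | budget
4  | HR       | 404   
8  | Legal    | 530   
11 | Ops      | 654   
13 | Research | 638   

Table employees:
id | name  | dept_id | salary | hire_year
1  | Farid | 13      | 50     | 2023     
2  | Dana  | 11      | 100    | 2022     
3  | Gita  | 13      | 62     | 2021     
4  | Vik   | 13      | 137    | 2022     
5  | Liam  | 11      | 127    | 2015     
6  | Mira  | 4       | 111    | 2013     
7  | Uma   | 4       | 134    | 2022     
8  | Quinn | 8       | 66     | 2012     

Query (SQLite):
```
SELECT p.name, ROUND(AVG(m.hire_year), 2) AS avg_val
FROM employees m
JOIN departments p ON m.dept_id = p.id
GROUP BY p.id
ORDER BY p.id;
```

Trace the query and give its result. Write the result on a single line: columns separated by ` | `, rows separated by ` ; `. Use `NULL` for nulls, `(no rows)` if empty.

HR | 2017.5 ; Legal | 2012 ; Ops | 2018.5 ; Research | 2022

Join each employees row to its departments via dept_id.
Group joined rows by departments.id; compute ROUND(AVG(m.hire_year), 2) per group.
  4: ids {6, 7} → ROUND(AVG(m.hire_year), 2)=2017.5
  8: ids {8} → ROUND(AVG(m.hire_year), 2)=2012
  11: ids {2, 5} → ROUND(AVG(m.hire_year), 2)=2018.5
  13: ids {1, 3, 4} → ROUND(AVG(m.hire_year), 2)=2022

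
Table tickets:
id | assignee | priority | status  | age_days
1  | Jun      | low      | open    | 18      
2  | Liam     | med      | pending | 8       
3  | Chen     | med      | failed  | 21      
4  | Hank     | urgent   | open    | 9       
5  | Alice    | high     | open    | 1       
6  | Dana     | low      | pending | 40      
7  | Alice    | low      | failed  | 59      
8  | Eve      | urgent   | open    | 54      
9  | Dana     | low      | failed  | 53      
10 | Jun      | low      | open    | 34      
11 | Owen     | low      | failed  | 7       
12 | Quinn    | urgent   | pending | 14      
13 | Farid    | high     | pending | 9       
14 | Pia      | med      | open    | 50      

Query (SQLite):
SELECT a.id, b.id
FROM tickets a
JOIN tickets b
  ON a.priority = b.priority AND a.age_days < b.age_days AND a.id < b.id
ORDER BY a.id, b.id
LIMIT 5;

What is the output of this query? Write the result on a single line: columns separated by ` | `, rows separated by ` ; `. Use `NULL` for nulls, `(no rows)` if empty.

Pairs (a,b) with same priority, a.age_days < b.age_days, a.id < b.id.
priority groups: high:{5,13} low:{1,6,7,9,10,11} med:{2,3,14} urgent:{4,8,12}
Ordered by (a.id, b.id); first 5.

1 | 6 ; 1 | 7 ; 1 | 9 ; 1 | 10 ; 2 | 3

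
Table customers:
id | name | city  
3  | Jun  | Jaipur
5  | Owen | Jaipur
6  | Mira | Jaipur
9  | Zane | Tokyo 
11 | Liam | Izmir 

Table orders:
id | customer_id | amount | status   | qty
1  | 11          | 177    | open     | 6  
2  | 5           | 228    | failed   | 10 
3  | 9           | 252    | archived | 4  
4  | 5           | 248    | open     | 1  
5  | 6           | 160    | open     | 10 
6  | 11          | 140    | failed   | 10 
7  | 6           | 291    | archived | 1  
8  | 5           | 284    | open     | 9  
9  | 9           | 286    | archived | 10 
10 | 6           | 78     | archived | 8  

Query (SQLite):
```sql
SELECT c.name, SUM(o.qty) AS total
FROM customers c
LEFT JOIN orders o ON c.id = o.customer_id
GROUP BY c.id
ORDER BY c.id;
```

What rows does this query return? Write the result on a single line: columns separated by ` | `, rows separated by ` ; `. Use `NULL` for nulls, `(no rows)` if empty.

Jun | NULL ; Owen | 20 ; Mira | 19 ; Zane | 14 ; Liam | 16

LEFT JOIN keeps every customers row; unmatched ones get NULL for orders columns.
Group by customers.id and compute SUM(o.qty). SUM over an all-NULL group is NULL.
  3: ids {—} → SUM(o.qty)=NULL
  5: ids {2, 4, 8} → SUM(o.qty)=20
  6: ids {5, 7, 10} → SUM(o.qty)=19
  9: ids {3, 9} → SUM(o.qty)=14
  11: ids {1, 6} → SUM(o.qty)=16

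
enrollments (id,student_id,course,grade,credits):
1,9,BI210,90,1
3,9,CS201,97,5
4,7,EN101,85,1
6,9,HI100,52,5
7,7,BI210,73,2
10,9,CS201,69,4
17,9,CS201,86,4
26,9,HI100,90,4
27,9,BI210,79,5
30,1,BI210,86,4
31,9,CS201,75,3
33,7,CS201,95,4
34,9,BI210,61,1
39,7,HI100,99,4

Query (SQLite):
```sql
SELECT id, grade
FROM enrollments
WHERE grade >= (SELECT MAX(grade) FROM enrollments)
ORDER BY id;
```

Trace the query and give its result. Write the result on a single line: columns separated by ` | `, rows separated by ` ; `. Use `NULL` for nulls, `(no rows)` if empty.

39 | 99

Scalar subquery: MAX(grade) over all enrollments rows = 99.
Keep rows where grade >= that value.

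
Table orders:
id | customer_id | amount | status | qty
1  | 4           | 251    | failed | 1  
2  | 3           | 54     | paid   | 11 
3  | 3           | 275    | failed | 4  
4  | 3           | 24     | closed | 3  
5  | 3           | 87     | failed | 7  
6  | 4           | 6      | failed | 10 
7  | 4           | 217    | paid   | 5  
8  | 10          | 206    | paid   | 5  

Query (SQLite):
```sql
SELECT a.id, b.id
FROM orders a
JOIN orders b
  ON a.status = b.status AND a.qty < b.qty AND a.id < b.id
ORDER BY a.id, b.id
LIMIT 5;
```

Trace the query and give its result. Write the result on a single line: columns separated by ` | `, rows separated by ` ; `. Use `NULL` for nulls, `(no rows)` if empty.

Pairs (a,b) with same status, a.qty < b.qty, a.id < b.id.
status groups: closed:{4} failed:{1,3,5,6} paid:{2,7,8}
Ordered by (a.id, b.id); first 5.

1 | 3 ; 1 | 5 ; 1 | 6 ; 3 | 5 ; 3 | 6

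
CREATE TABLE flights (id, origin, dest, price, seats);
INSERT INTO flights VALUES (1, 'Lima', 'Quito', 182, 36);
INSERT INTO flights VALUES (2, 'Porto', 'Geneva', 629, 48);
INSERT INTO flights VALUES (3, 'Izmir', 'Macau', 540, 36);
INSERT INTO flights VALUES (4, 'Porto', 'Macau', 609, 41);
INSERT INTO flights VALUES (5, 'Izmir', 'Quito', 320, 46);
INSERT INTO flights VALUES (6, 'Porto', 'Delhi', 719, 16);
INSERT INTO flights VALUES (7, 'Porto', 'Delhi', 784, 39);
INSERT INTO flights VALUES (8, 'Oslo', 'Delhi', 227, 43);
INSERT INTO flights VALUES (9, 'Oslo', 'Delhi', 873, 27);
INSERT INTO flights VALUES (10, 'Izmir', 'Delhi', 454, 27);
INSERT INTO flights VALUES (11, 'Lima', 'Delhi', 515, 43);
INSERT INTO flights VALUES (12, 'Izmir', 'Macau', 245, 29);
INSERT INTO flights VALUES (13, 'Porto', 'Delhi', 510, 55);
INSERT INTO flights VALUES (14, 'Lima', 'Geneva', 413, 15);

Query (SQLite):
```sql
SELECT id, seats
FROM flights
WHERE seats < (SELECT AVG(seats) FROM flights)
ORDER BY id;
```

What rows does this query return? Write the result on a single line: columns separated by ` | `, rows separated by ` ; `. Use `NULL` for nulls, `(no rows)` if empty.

Scalar subquery: AVG(seats) over all flights rows = 35.785714 (≈; comparison uses full precision).
Keep rows where seats < that value.

6 | 16 ; 9 | 27 ; 10 | 27 ; 12 | 29 ; 14 | 15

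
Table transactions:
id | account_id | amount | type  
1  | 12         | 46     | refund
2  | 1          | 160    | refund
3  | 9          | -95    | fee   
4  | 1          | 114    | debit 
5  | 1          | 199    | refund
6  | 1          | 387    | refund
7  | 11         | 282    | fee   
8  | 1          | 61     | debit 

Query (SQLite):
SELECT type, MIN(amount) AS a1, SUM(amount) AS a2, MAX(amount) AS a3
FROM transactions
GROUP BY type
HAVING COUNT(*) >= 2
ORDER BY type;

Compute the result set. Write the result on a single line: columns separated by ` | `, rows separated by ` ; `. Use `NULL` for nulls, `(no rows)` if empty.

Group transactions by type.
Per group compute: MIN(amount), SUM(amount), MAX(amount).
HAVING: drop groups with fewer than 2 rows.
  debit: ids {4, 8} → MIN(amount)=61, SUM(amount)=175, MAX(amount)=114
  fee: ids {3, 7} → MIN(amount)=-95, SUM(amount)=187, MAX(amount)=282
  refund: ids {1, 2, 5, 6} → MIN(amount)=46, SUM(amount)=792, MAX(amount)=387

debit | 61 | 175 | 114 ; fee | -95 | 187 | 282 ; refund | 46 | 792 | 387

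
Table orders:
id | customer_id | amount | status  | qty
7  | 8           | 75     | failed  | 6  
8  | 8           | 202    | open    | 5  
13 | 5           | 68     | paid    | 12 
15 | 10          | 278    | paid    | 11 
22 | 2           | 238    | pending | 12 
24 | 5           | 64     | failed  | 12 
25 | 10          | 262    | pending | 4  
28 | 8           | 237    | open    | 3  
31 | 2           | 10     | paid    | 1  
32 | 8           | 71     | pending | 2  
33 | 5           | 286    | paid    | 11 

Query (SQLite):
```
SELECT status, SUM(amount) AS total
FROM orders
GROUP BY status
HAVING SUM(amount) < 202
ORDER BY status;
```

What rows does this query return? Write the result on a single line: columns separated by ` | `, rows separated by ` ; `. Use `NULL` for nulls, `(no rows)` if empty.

failed | 139

Partition orders by status; compute SUM(amount) within each group.
HAVING: keep groups where SUM(amount) < 202.
  failed: ids {7, 24} → SUM(amount)=139
  open: ids {8, 28} → SUM(amount)=439
  paid: ids {13, 15, 31, 33} → SUM(amount)=642
  pending: ids {22, 25, 32} → SUM(amount)=571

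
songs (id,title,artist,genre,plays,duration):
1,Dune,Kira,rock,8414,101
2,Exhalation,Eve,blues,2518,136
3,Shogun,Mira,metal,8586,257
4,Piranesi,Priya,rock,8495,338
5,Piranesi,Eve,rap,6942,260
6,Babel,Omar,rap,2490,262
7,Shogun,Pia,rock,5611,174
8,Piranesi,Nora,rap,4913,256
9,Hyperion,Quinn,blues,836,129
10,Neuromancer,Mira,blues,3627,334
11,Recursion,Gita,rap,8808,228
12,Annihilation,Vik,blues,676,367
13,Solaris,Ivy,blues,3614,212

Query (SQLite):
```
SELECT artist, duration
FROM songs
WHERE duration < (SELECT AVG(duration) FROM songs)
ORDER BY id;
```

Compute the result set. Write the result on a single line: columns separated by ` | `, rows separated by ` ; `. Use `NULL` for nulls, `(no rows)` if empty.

Kira | 101 ; Eve | 136 ; Pia | 174 ; Quinn | 129 ; Gita | 228 ; Ivy | 212

Scalar subquery: AVG(duration) over all songs rows = 234.923077 (≈; comparison uses full precision).
Keep rows where duration < that value.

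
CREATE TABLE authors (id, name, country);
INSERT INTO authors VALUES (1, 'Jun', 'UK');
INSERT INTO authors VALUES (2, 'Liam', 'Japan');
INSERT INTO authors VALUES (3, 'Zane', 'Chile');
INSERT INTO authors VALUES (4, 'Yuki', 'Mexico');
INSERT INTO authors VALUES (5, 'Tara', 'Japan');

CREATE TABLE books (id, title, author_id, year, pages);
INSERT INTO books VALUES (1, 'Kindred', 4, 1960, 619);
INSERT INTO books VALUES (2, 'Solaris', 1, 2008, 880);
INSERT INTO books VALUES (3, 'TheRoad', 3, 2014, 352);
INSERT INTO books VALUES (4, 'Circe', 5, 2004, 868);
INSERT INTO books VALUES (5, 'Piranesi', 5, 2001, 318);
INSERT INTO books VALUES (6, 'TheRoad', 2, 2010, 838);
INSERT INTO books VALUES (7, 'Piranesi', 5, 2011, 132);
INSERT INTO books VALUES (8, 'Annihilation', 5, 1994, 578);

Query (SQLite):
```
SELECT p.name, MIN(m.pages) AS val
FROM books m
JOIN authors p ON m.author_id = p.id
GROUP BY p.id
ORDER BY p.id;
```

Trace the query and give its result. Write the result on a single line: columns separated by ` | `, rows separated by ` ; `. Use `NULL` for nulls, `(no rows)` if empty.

Join each books row to its authors via author_id.
Group joined rows by authors.id; compute MIN(m.pages) per group.
  1: ids {2} → MIN(m.pages)=880
  2: ids {6} → MIN(m.pages)=838
  3: ids {3} → MIN(m.pages)=352
  4: ids {1} → MIN(m.pages)=619
  5: ids {4, 5, 7, 8} → MIN(m.pages)=132

Jun | 880 ; Liam | 838 ; Zane | 352 ; Yuki | 619 ; Tara | 132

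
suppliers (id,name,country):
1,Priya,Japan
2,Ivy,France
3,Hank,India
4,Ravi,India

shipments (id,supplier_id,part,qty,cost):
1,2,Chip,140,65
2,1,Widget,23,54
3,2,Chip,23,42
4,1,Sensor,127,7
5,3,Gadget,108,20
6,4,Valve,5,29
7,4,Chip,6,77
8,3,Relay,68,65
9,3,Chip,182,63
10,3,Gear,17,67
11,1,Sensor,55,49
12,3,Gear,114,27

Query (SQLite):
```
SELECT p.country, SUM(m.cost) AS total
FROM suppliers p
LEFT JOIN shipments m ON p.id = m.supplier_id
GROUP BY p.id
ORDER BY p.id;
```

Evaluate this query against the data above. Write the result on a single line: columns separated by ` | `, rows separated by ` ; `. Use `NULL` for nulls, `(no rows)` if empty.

LEFT JOIN keeps every suppliers row; unmatched ones get NULL for shipments columns.
Group by suppliers.id and compute SUM(m.cost). SUM over an all-NULL group is NULL.
  1: ids {2, 4, 11} → SUM(m.cost)=110
  2: ids {1, 3} → SUM(m.cost)=107
  3: ids {5, 8, 9, 10, 12} → SUM(m.cost)=242
  4: ids {6, 7} → SUM(m.cost)=106

Japan | 110 ; France | 107 ; India | 242 ; India | 106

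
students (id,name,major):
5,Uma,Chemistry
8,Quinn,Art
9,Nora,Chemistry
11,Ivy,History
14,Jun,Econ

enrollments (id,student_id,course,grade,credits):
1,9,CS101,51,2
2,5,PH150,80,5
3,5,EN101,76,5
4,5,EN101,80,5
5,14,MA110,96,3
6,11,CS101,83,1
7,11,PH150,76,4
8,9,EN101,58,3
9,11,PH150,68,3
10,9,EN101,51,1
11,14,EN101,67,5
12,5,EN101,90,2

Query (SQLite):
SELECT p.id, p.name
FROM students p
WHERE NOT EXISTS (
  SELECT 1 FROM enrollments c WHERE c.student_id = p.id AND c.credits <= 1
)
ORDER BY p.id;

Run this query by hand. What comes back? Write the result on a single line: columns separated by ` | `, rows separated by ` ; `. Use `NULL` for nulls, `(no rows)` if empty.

For each students row, check whether any enrollments with matching student_id has credits <= 1.
Keep rows where that is false.

5 | Uma ; 8 | Quinn ; 14 | Jun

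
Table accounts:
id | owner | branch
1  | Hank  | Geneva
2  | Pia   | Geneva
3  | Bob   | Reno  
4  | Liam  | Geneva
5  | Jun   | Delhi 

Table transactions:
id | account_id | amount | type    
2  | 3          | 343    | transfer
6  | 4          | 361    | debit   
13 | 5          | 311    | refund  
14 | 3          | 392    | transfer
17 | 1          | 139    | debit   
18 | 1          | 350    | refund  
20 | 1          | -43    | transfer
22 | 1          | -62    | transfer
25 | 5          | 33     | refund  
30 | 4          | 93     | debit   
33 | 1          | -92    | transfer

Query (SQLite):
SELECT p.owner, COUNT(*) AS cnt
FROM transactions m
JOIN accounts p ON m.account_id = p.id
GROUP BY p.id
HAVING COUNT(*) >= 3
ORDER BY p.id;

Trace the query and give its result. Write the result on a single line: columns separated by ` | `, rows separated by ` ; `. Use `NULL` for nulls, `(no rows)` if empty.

Join each transactions row to its accounts via account_id.
Group joined rows by accounts.id; compute COUNT(*) per group.
HAVING: keep groups with count ≥ 3.
  1: ids {17, 18, 20, 22, 33} → COUNT(*)=5
  3: ids {2, 14} → COUNT(*)=2
  4: ids {6, 30} → COUNT(*)=2
  5: ids {13, 25} → COUNT(*)=2

Hank | 5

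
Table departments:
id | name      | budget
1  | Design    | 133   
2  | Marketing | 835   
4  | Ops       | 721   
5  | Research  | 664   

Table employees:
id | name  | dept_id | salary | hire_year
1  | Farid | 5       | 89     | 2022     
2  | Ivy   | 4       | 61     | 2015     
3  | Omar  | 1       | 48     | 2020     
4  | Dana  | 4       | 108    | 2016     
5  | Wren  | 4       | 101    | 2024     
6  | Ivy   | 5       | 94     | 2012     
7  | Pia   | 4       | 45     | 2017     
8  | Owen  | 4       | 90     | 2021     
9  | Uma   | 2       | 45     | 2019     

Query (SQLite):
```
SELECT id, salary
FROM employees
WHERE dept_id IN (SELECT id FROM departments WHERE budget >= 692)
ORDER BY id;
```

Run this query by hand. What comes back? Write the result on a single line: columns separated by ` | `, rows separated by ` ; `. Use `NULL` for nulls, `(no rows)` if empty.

2 | 61 ; 4 | 108 ; 5 | 101 ; 7 | 45 ; 8 | 90 ; 9 | 45

Inner query: departments.id where budget >= 692.
Outer: keep employees rows whose dept_id is in that set.
Inner query → {2, 4}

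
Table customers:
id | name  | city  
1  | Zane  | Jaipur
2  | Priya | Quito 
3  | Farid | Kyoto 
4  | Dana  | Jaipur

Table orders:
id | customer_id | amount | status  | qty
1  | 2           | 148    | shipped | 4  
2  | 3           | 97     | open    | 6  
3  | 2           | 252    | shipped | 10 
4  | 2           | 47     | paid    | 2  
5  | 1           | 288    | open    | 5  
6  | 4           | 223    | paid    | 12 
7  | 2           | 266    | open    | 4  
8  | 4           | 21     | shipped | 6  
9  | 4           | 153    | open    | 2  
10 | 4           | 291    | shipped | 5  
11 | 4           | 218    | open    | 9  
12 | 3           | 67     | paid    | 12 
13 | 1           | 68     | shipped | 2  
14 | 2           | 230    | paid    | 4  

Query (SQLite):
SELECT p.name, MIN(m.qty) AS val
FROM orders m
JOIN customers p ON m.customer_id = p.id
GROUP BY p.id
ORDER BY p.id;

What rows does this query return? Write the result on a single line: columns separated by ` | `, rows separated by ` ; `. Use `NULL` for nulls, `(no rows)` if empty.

Join each orders row to its customers via customer_id.
Group joined rows by customers.id; compute MIN(m.qty) per group.
  1: ids {5, 13} → MIN(m.qty)=2
  2: ids {1, 3, 4, 7, 14} → MIN(m.qty)=2
  3: ids {2, 12} → MIN(m.qty)=6
  4: ids {6, 8, 9, 10, 11} → MIN(m.qty)=2

Zane | 2 ; Priya | 2 ; Farid | 6 ; Dana | 2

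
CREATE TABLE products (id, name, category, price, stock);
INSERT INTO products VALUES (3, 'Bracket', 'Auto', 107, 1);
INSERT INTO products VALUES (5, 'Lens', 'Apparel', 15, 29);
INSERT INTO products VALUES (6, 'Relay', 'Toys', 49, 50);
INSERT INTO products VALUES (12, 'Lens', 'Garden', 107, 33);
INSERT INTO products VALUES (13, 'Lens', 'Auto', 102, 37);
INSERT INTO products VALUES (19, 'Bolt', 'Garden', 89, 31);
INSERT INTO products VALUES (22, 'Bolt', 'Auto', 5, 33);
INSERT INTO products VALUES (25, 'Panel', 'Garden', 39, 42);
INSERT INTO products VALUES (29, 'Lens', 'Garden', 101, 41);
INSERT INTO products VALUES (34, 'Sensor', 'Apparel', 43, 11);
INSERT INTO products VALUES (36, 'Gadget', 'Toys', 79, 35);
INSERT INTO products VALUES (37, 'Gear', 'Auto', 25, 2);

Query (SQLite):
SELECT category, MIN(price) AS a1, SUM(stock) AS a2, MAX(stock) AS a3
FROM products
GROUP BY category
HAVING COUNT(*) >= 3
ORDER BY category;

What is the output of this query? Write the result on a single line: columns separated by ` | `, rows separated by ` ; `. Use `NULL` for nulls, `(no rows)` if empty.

Auto | 5 | 73 | 37 ; Garden | 39 | 147 | 42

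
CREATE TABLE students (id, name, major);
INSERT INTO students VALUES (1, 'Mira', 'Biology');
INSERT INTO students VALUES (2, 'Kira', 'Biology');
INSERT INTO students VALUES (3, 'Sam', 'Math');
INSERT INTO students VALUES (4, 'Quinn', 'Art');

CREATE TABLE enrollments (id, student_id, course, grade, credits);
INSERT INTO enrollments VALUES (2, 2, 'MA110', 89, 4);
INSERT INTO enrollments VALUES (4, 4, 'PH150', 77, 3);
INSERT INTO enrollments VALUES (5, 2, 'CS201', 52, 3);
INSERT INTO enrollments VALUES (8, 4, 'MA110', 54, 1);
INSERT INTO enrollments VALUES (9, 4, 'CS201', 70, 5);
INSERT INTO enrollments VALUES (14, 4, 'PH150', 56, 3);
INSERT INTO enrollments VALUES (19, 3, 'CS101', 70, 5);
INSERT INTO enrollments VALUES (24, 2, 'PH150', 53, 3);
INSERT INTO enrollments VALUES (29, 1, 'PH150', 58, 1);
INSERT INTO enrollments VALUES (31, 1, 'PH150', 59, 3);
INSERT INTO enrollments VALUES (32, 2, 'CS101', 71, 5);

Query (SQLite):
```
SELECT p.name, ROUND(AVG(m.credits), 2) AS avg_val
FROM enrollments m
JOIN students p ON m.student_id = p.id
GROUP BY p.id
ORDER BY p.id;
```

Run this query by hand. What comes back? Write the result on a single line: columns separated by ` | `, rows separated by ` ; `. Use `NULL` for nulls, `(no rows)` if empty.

Mira | 2 ; Kira | 3.75 ; Sam | 5 ; Quinn | 3

Join each enrollments row to its students via student_id.
Group joined rows by students.id; compute ROUND(AVG(m.credits), 2) per group.
  1: ids {29, 31} → ROUND(AVG(m.credits), 2)=2
  2: ids {2, 5, 24, 32} → ROUND(AVG(m.credits), 2)=3.75
  3: ids {19} → ROUND(AVG(m.credits), 2)=5
  4: ids {4, 8, 9, 14} → ROUND(AVG(m.credits), 2)=3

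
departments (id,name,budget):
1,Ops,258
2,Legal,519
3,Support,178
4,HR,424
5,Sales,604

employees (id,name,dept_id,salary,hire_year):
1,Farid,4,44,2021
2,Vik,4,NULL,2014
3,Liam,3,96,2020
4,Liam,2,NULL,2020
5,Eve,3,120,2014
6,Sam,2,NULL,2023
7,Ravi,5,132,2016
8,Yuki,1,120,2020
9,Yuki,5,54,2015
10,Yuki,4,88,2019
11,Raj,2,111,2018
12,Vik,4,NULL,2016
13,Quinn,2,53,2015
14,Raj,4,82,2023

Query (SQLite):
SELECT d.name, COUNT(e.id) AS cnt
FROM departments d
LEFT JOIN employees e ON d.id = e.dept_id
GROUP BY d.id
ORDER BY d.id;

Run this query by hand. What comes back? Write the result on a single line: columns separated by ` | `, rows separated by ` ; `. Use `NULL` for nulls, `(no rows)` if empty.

Ops | 1 ; Legal | 4 ; Support | 2 ; HR | 5 ; Sales | 2

LEFT JOIN keeps every departments row; unmatched ones get NULL for employees columns.
Group by departments.id and compute COUNT(e.id). COUNT(col) of an all-NULL group is 0.
  1: ids {8} → COUNT(e.id)=1
  2: ids {4, 6, 11, 13} → COUNT(e.id)=4
  3: ids {3, 5} → COUNT(e.id)=2
  4: ids {1, 2, 10, 12, 14} → COUNT(e.id)=5
  5: ids {7, 9} → COUNT(e.id)=2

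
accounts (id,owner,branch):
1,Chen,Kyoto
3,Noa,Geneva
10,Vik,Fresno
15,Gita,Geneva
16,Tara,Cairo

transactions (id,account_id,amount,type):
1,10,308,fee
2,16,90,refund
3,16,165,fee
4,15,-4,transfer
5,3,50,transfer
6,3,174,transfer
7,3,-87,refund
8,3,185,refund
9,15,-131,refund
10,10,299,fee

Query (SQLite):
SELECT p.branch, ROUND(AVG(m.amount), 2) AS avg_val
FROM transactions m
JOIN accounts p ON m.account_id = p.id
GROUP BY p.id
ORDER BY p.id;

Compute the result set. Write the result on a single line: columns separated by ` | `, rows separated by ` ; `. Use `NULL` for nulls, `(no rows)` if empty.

Geneva | 80.5 ; Fresno | 303.5 ; Geneva | -67.5 ; Cairo | 127.5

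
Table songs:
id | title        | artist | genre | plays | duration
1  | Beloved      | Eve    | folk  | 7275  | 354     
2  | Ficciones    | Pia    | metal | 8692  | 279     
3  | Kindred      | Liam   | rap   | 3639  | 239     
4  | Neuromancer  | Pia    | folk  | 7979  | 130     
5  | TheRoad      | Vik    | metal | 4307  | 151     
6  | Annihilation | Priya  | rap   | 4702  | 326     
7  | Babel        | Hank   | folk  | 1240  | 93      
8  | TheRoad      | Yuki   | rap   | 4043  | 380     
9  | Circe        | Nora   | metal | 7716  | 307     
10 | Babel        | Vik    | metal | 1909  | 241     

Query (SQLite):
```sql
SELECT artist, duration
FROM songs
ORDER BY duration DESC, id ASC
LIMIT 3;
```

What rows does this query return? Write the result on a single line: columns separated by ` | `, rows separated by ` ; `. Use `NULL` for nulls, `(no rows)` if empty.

Yuki | 380 ; Eve | 354 ; Priya | 326

Sort by duration desc, tiebreak id asc: (380, id=8), (354, id=1), (326, id=6), (307, id=9), (279, id=2), (241, id=10) …. Take first 3.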